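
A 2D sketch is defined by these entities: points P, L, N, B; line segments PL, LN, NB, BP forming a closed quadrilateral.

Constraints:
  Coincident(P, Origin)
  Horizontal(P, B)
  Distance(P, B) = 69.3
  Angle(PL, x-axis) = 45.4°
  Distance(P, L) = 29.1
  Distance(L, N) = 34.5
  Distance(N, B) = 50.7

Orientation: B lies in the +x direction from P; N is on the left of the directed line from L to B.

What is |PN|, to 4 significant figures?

63.59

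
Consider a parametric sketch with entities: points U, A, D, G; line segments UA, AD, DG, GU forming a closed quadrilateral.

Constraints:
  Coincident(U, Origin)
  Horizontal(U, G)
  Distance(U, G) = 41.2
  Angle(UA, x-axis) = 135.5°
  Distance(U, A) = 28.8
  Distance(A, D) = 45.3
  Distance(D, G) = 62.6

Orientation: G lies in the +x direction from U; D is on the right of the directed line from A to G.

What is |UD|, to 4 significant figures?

29.73

Checks: |UG| = 41.20 ✓; |UA| = 28.80 ✓; |AD| = 45.30 ✓; |DG| = 62.60 ✓.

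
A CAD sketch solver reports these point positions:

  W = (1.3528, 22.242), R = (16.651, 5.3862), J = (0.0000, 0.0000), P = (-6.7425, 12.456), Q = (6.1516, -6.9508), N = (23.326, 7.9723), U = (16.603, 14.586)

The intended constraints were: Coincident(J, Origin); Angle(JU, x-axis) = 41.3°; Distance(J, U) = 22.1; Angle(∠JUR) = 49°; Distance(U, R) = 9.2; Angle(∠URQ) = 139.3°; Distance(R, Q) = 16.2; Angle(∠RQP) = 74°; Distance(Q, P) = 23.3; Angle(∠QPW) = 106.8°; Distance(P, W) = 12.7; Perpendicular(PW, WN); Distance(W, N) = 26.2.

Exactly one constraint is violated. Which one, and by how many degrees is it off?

Perpendicular(PW, WN) — off by 6.60°.

J = (0.00, 0.00) ✓; JU at 41.30° ✓; |JU| = 22.10 ✓; ∠JUR = 49.00° ✓; |UR| = 9.200 ✓; ∠URQ = 139.3° ✓; |RQ| = 16.20 ✓; ∠RQP = 74.00° ✓; |QP| = 23.30 ✓; ∠QPW = 106.8° ✓; |PW| = 12.70 ✓; ∠(PW, WN) = 83.40° ✗; |WN| = 26.20 ✓.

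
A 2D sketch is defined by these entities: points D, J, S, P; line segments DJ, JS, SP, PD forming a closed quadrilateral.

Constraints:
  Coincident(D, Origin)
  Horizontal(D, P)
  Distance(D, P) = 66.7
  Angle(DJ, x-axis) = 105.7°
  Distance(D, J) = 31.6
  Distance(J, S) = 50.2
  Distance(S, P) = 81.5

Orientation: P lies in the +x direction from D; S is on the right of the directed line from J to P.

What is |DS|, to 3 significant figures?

23.2

D is at the origin; D and P share the same y with |DP| = 66.7 and P in +x, so P = (66.7, 0). DJ runs at 105.7° with |DJ| = 31.6, so J = (-8.55, 30.4). S is determined by |JS| = 50.2 and |SP| = 81.5 together: it lies at the intersection of circle(J, 50.2) and circle(P, 81.5). With |JP| = 81.2, the foot of the radical line on JP is 15.2 from J and the perpendicular offset is √(50.2² − 15.2²) = 47.8. Taking the right-of-JP solution: S = (-12.4, -19.6).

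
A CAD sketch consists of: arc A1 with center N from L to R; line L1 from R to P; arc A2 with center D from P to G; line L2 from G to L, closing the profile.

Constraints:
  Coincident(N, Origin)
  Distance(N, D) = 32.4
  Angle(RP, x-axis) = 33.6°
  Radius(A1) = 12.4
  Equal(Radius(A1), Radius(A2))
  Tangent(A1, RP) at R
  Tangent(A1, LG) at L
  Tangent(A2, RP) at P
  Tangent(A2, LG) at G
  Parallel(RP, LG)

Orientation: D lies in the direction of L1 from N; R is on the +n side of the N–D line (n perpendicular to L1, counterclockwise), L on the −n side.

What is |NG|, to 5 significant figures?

34.692

The slot axis is L1's direction at 33.6°, so u = (cos 33.6°, sin 33.6°) = (0.83292, 0.55339) and n = (−sin 33.6°, cos 33.6°) = (-0.55339, 0.83292). N is at the origin and D lies 32.4 along u from N, so D = 32.4·u = (26.987, 17.930). Tangency of A1 to both parallel lines with radius 12.4 puts R and L at N ± 12.4·n: R = (-6.8621, 10.328), L = (6.8621, -10.328). Equal radii place P and G the same way about D: P = D + 12.4·n = (20.125, 28.258), G = D − 12.4·n = (33.849, 7.6017). Then |NG| = |G − N| = 34.692.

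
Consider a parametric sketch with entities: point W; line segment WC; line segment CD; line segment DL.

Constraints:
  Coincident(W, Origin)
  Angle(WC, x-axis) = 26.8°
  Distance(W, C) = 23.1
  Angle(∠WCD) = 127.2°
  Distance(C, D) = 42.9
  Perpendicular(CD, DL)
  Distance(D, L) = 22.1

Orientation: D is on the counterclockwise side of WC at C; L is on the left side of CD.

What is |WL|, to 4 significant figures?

56.99

W is at the origin; WC runs at 26.8° with length 23.1, so C = 23.1·(cos 26.8°, sin 26.8°) = (20.62, 10.42). ∠WCD = 127.2°, so CD runs at 26.8° + (180° − 127.2°) = 79.60° from the x-axis; with |CD| = 42.9, D = C + 42.9·(cos 79.60°, sin 79.60°) = (28.36, 52.61). The perpendicularity gives DL at right angles to CD; with |DL| = 22.1 on the left of CD, L = D + 22.1·(-0.9836, 0.1805) = (6.626, 56.60). Then |WL| = |L − W| = 56.99.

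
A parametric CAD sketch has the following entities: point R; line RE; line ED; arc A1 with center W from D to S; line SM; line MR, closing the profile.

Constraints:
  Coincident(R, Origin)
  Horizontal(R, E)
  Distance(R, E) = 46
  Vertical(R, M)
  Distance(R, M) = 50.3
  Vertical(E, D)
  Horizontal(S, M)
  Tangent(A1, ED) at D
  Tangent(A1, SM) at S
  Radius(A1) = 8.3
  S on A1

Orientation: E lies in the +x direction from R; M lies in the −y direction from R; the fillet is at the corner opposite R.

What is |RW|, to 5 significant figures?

56.438

R is at the origin; R and E share the same y with |RE| = 46.0 and E on the +x side, so E = (46.000, 0.0000). RM is vertical with |RM| = 50.3 and M on the −y side, so M = (0.0000, -50.300). The virtual corner opposite R is at (46.000, -50.300). Since A1 is tangent to ED there, WD ⟂ ED and tangency of A1 to SM means the radius WS is perpendicular to SM, with radius 8.3, so the center W sits 8.3 in from both sides at W = (37.700, -42.000). Then |RW| = |W − R| = 56.438.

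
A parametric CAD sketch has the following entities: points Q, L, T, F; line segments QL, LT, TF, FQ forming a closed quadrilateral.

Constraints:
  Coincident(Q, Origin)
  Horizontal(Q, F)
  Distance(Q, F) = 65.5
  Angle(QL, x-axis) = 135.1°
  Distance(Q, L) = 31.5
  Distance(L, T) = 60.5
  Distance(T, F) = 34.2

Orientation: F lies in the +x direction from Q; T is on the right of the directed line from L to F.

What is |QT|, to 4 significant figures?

32.08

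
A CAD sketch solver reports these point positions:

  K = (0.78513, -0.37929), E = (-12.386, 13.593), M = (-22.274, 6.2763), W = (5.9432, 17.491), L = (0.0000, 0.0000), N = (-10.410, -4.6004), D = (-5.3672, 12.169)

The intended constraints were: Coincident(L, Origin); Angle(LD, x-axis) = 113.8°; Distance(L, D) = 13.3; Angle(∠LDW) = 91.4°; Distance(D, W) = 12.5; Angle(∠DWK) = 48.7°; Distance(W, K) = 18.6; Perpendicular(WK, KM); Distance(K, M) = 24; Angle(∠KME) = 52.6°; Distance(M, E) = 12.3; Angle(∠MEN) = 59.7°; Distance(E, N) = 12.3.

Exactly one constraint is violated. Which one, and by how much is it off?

Distance(E, N) = 12.3 — off by 6.00.

L = (0.00, 0.00) ✓; LD at 113.8° ✓; |LD| = 13.30 ✓; ∠LDW = 91.40° ✓; |DW| = 12.50 ✓; ∠DWK = 48.70° ✓; |WK| = 18.60 ✓; ∠(WK, KM) = 90.00° ✓; |KM| = 24.00 ✓; ∠KME = 52.60° ✓; |ME| = 12.30 ✓; ∠MEN = 59.70° ✓; |EN| = 18.30 ✗.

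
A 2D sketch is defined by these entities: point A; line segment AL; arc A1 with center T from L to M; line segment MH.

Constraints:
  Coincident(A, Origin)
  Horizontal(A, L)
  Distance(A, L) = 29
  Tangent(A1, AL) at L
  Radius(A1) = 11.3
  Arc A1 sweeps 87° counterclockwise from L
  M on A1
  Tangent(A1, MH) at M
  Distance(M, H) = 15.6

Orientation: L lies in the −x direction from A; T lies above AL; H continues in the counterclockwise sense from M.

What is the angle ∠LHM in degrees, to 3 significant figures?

21.7°

On A1, L sits at bearing -90° from T; an 87° counterclockwise sweep puts M at bearing -3°, so M = T + 11.3·(cos -3°, sin -3°) = (-17.7, 10.7). The tangent condition forces TM to be normal to MH, so MH runs along (−sin -3°, cos -3°); with |MH| = 15.6, H = (-16.9, 26.3). Then cos ∠LHM = HL·HM / (|HL||HM|), giving 21.7°.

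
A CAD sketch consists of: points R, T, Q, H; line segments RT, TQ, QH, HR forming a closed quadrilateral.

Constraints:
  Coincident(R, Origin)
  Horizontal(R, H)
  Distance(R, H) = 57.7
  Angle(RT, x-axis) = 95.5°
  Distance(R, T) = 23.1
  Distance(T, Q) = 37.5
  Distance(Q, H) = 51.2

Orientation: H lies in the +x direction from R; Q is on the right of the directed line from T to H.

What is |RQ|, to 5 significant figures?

15.393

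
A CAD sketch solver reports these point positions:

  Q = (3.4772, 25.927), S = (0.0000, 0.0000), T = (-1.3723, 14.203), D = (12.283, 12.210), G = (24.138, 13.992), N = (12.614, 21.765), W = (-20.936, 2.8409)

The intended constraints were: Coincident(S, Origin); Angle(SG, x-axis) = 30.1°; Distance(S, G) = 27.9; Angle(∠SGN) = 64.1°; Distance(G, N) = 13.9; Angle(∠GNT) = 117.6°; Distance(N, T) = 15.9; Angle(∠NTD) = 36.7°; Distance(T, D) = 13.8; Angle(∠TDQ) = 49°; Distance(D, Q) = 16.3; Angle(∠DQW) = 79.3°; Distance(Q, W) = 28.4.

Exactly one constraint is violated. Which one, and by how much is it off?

Distance(Q, W) = 28.4 — off by 5.20.

S = (0.00, 0.00) ✓; SG at 30.10° ✓; |SG| = 27.90 ✓; ∠SGN = 64.10° ✓; |GN| = 13.90 ✓; ∠GNT = 117.6° ✓; |NT| = 15.90 ✓; ∠NTD = 36.70° ✓; |TD| = 13.80 ✓; ∠TDQ = 49.00° ✓; |DQ| = 16.30 ✓; ∠DQW = 79.30° ✓; |QW| = 33.60 ✗.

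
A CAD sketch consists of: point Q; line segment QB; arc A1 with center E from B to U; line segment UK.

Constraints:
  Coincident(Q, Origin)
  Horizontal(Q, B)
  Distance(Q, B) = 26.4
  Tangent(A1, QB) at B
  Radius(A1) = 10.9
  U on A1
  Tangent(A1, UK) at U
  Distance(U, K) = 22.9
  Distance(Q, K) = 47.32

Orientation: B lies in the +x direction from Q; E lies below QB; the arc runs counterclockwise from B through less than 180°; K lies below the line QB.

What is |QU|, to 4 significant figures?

24.60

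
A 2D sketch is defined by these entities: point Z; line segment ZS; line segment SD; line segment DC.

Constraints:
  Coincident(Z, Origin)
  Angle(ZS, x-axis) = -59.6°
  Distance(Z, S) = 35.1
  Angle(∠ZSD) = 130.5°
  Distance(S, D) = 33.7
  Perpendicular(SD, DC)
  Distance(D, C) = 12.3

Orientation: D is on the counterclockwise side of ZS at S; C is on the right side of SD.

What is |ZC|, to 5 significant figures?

68.644

Z is at the origin; ZS runs at -59.6° with length 35.1, so S = 35.1·(cos -59.6°, sin -59.6°) = (17.762, -30.274). ∠ZSD = 130.5°, so SD runs at -59.6° + (180° − 130.5°) = -10.100° from the x-axis; with |SD| = 33.7, D = S + 33.7·(cos -10.100°, sin -10.100°) = (50.940, -36.184). SD is perpendicular to DC; with |DC| = 12.3 on the right of SD, C = D + 12.3·(-0.17537, -0.98450) = (48.783, -48.293). Then |ZC| = |C − Z| = 68.644.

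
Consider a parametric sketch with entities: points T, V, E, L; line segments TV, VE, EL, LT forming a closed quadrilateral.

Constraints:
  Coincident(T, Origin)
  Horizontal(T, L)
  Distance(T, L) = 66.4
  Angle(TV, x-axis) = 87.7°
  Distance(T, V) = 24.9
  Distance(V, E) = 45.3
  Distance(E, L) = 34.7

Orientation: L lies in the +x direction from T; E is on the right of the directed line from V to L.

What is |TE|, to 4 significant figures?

33.43

Checks: |VE| = 45.30 ✓; |EL| = 34.70 ✓.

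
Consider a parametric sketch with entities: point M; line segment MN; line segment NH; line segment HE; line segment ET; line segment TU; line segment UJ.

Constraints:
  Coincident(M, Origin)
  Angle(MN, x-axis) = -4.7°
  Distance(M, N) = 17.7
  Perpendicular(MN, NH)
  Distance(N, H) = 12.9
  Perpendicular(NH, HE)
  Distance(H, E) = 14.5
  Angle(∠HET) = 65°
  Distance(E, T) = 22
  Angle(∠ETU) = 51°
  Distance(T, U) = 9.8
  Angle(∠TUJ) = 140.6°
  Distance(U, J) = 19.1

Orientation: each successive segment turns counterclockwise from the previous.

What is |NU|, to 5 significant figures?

1.9880

M is at the origin; MN runs at -4.7° with length 17.7, so N = (17.640, -1.4503). MN ⟂ NH, so NH runs at 85.300°; with |NH| = 12.9, H = (18.697, 11.406). NH is perpendicular to HE, so HE runs at 175.30°; with |HE| = 14.5, E = (4.2462, 12.594). ∠HET = 65.0° gives ET at -69.700° from the x-axis; with |ET| = 22.0, T = (11.879, -8.0391). ∠ETU = 51.0° gives TU at 59.300° from the x-axis; with |TU| = 9.8, U = (16.882, 0.38741). Then |NU| = |U − N| = 1.9880.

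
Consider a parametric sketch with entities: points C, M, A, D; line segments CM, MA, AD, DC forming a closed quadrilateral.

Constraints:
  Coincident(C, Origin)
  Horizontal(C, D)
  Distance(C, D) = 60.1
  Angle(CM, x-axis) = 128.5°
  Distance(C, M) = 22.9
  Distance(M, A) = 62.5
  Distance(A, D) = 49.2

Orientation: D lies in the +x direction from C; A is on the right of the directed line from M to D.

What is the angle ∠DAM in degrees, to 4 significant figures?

85.55°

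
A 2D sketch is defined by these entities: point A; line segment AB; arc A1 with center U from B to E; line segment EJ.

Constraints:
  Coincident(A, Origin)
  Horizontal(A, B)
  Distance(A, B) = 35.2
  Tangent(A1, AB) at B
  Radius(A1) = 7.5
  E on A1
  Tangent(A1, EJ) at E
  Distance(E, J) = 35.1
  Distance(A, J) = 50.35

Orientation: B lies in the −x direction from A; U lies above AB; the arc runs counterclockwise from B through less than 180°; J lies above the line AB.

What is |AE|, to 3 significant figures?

28.7

Checks: |UE| = 7.500 ✓; ∠(UE, EJ) = 90.00° ✓; |EJ| = 35.10 ✓; |AJ| = 50.35 ✓.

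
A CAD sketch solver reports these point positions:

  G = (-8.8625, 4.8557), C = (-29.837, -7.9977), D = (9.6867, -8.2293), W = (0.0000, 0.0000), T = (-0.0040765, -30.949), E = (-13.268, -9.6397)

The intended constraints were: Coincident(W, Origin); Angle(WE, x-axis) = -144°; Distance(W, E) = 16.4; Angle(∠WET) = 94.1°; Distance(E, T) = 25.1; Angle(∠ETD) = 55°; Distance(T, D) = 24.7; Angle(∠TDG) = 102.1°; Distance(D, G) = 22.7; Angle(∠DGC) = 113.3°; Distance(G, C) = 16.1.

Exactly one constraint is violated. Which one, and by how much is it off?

Distance(G, C) = 16.1 — off by 8.50.

W = (0.00, 0.00) ✓; WE at -144.0° ✓; |WE| = 16.40 ✓; ∠WET = 94.10° ✓; |ET| = 25.10 ✓; ∠ETD = 55.00° ✓; |TD| = 24.70 ✓; ∠TDG = 102.1° ✓; |DG| = 22.70 ✓; ∠DGC = 113.3° ✓; |GC| = 24.60 ✗.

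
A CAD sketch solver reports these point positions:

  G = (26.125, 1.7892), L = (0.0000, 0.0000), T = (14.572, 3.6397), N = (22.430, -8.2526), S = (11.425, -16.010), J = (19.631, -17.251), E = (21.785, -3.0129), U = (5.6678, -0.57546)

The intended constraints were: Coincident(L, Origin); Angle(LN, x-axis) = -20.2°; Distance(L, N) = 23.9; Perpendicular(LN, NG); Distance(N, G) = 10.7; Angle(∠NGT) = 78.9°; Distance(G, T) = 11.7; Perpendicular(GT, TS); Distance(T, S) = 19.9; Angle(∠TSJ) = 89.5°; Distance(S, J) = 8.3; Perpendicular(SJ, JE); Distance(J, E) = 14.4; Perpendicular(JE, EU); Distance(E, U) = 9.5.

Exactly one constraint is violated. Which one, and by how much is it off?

Distance(E, U) = 9.5 — off by 6.80.

L = (0.00, 0.00) ✓; LN at -20.20° ✓; |LN| = 23.90 ✓; ∠(LN, NG) = 90.00° ✓; |NG| = 10.70 ✓; ∠NGT = 78.90° ✓; |GT| = 11.70 ✓; ∠(GT, TS) = 90.00° ✓; |TS| = 19.90 ✓; ∠TSJ = 89.50° ✓; |SJ| = 8.299 ✓; ∠(SJ, JE) = 90.00° ✓; |JE| = 14.40 ✓; ∠(JE, EU) = 90.00° ✓; |EU| = 16.30 ✗.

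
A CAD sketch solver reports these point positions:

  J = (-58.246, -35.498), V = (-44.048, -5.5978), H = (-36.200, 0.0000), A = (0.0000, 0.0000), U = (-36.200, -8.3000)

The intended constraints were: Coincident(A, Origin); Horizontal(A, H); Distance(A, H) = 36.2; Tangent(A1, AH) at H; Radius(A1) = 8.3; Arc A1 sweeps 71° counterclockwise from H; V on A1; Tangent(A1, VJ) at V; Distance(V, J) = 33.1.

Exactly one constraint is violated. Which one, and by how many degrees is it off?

Tangent(A1, VJ) at V — off by 6.40°.

A = (0.00, 0.00) ✓; A.y = 0.00, H.y = 0.00 ✓; |AH| = 36.20 ✓; ∠(UH, HA) = 90.00° ✓; |UH| = 8.300 ✓; bearing(U→V) − bearing(U→H) = 71.00° ✓; |UV| = 8.300 ✓; ∠(UV, VJ) = 96.40° ✗; |VJ| = 33.10 ✓.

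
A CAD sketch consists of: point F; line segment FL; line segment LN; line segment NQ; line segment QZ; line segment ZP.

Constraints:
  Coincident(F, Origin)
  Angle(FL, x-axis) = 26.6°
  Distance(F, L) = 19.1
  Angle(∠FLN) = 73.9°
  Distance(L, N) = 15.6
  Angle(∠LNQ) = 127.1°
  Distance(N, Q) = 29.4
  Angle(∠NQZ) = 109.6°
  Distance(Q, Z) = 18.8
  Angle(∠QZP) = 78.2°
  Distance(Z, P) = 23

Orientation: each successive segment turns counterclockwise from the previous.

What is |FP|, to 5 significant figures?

4.7559

F is at the origin; FL runs at 26.6° with length 19.1, so L = (17.078, 8.5522). ∠FLN = 73.9° gives LN at 132.70° from the x-axis; with |LN| = 15.6, N = (6.4991, 20.017). ∠LNQ = 127.1° gives NQ at -174.40° from the x-axis; with |NQ| = 29.4, Q = (-22.761, 17.148). ∠NQZ = 109.6° gives QZ at -104.00° from the x-axis; with |QZ| = 18.8, Z = (-27.309, -1.0936). ∠QZP = 78.2° gives ZP at -2.2000° from the x-axis; with |ZP| = 23.0, P = (-4.3257, -1.9766). Then |FP| = |P − F| = 4.7559.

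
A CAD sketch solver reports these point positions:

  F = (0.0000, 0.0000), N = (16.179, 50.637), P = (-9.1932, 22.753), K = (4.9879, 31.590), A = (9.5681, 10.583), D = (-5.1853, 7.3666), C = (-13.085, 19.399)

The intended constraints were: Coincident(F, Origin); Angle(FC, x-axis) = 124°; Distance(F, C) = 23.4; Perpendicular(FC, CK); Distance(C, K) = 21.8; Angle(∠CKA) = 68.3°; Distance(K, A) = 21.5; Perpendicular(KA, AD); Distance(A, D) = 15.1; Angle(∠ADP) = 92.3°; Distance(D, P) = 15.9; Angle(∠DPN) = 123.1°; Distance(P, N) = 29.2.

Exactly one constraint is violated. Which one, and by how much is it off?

Distance(P, N) = 29.2 — off by 8.50.

F = (0.00, 0.00) ✓; FC at 124.0° ✓; |FC| = 23.40 ✓; ∠(FC, CK) = 90.00° ✓; |CK| = 21.80 ✓; ∠CKA = 68.30° ✓; |KA| = 21.50 ✓; ∠(KA, AD) = 90.00° ✓; |AD| = 15.10 ✓; ∠ADP = 92.30° ✓; |DP| = 15.90 ✓; ∠DPN = 123.1° ✓; |PN| = 37.70 ✗.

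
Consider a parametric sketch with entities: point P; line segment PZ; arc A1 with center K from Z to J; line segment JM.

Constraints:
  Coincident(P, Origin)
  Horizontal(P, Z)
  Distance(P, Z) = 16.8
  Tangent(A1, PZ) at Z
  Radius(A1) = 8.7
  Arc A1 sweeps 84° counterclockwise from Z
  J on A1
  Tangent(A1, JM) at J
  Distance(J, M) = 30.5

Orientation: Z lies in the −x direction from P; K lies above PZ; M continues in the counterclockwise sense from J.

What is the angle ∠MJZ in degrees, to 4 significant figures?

138.0°

P is at the origin; PZ is horizontal with |PZ| = 16.8 and Z on the −x side, so Z = (-16.80, 0.000). Tangency of A1 to PZ means the radius KZ is perpendicular to PZ, so K = Z + (0, 8.7) = (-16.80, 8.700). On A1, Z sits at bearing -90° from K; an 84° counterclockwise sweep puts J at bearing -6°, so J = K + 8.7·(cos -6°, sin -6°) = (-8.148, 7.791). Since A1 is tangent to JM there, KJ ⟂ JM, so JM runs along (−sin -6°, cos -6°); with |JM| = 30.5, M = (-4.960, 38.12). Then cos ∠MJZ = JM·JZ / (|JM||JZ|), giving 138.0°.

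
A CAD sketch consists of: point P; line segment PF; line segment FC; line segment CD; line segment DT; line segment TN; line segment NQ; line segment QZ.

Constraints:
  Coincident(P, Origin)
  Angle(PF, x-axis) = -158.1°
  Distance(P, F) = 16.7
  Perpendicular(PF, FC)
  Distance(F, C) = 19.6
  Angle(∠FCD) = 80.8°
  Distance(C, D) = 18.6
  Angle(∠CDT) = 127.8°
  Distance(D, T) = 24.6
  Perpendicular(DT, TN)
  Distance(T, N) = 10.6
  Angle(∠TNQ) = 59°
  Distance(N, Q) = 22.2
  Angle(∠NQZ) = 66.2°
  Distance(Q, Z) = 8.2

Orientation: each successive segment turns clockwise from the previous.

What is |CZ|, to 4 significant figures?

31.16

∠TNQ = 59.0° gives NQ at 109.5° from the x-axis; with |NQ| = 22.2, Q = (0.1685, 13.15). ∠NQZ = 66.2° gives QZ at -4.300° from the x-axis; with |QZ| = 8.2, Z = (8.345, 12.53). Then |CZ| = |Z − C| = 31.16.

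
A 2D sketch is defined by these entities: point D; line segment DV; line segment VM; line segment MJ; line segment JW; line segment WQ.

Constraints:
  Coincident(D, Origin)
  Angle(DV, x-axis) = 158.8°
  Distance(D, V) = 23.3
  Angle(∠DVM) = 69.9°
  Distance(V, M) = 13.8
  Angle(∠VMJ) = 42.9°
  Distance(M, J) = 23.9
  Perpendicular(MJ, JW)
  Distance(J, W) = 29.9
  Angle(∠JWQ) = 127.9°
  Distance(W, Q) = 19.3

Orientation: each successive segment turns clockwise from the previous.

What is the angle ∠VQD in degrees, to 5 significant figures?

8.4569°

D is at the origin; DV runs at 158.8° with length 23.3, so V = (-21.723, 8.4259). ∠DVM = 69.9° gives VM at 48.700° from the x-axis; with |VM| = 13.8, M = (-12.615, 18.793). ∠VMJ = 42.9° gives MJ at -88.400° from the x-axis; with |MJ| = 23.9, J = (-11.948, -5.0974). MJ ⟂ JW, so JW runs at -178.40°; with |JW| = 29.9, W = (-41.836, -5.9322). ∠JWQ = 127.9° gives WQ at 129.50° from the x-axis; with |WQ| = 19.3, Q = (-54.112, 8.9601). Then cos ∠VQD = QV·QD / (|QV||QD|), giving 8.4569°.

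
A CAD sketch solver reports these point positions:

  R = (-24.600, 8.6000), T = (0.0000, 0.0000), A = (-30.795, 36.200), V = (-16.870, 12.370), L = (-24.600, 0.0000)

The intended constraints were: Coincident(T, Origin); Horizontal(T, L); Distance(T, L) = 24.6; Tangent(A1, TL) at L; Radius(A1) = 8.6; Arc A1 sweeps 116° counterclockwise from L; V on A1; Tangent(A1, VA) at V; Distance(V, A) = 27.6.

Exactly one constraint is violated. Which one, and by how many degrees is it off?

Tangent(A1, VA) at V — off by 4.30°.

T = (0.00, 0.00) ✓; T.y = 0.00, L.y = 0.00 ✓; |TL| = 24.60 ✓; ∠(RL, LT) = 90.00° ✓; |RL| = 8.600 ✓; bearing(R→V) − bearing(R→L) = 116.0° ✓; |RV| = 8.600 ✓; ∠(RV, VA) = 85.70° ✗; |VA| = 27.60 ✓.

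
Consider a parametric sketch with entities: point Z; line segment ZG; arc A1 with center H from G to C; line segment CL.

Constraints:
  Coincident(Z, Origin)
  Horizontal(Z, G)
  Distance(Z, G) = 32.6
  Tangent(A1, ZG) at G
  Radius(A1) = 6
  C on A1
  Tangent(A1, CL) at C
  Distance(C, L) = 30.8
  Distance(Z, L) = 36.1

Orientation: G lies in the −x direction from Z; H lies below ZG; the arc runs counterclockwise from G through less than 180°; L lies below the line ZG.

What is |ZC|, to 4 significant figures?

38.32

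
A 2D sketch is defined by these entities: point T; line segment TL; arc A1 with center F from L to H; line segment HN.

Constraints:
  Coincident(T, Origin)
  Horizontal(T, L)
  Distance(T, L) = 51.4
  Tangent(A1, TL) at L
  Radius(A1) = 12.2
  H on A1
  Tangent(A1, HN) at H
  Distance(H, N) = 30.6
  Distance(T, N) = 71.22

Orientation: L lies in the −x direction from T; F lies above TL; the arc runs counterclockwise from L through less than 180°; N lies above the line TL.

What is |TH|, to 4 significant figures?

44.49

T is at the origin; T and L share the same y with |TL| = 51.4 and L on the −x side, so L = (-51.40, 0.000). The tangent condition forces FL to be normal to TL, so F = L + (0, 12.2) = (-51.40, 12.20). Since FH ⟂ HN (tangency), |FN| = √(12.2² + 30.6²) = 32.94 regardless of where H sits on A1. So N lies on both circle(T, 71.22) and circle(F, 32.94); the above-TL intersection is N = (-55.27, 44.91). H is the foot of the tangent from N: H = (-40.68, 18.02).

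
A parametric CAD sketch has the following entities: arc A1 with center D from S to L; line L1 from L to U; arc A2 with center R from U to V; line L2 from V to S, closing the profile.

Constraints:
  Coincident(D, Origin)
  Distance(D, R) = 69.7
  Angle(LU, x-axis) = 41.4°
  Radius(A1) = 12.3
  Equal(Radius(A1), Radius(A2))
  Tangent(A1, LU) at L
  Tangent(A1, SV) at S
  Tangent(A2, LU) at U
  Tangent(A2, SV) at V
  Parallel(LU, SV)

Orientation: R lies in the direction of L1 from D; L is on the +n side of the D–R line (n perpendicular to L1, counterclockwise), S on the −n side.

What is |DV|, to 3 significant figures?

70.8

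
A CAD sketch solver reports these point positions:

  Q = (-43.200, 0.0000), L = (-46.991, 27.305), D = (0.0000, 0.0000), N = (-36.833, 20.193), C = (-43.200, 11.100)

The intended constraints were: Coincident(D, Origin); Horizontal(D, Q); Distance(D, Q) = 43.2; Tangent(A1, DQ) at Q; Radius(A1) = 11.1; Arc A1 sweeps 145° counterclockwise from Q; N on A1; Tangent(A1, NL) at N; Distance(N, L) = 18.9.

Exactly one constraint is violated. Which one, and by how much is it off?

Distance(N, L) = 18.9 — off by 6.50.

D = (0.00, 0.00) ✓; D.y = 0.00, Q.y = 0.00 ✓; |DQ| = 43.20 ✓; ∠(CQ, QD) = 90.00° ✓; |CQ| = 11.10 ✓; bearing(C→N) − bearing(C→Q) = 145.0° ✓; |CN| = 11.10 ✓; ∠(CN, NL) = 90.00° ✓; |NL| = 12.40 ✗.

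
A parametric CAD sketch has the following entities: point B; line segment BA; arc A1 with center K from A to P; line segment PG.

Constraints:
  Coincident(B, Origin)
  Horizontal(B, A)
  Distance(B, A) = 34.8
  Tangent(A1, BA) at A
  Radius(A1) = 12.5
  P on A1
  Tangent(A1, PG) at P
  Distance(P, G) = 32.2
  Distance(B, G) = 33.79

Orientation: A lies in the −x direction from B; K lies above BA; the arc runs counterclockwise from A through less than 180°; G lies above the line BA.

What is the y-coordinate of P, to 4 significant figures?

5.825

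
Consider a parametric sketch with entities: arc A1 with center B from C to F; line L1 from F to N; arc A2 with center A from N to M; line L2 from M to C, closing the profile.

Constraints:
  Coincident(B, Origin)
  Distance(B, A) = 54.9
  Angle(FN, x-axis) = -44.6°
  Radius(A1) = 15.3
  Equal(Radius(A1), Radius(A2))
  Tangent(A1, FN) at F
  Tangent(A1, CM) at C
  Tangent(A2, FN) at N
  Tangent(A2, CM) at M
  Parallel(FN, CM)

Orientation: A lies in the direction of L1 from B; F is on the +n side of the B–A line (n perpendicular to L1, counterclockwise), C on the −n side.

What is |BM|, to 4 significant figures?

56.99

The slot axis is L1's direction at -44.6°, so u = (cos -44.6°, sin -44.6°) = (0.7120, -0.7022) and n = (−sin -44.6°, cos -44.6°) = (0.7022, 0.7120). B is at the origin and A lies 54.9 along u from B, so A = 54.9·u = (39.09, -38.55). Tangency of A1 to both parallel lines with radius 15.3 puts F and C at B ± 15.3·n: F = (10.74, 10.89), C = (-10.74, -10.89). Equal radii place N and M the same way about A: N = A + 15.3·n = (49.83, -27.65), M = A − 15.3·n = (28.35, -49.44). Then |BM| = |M − B| = 56.99.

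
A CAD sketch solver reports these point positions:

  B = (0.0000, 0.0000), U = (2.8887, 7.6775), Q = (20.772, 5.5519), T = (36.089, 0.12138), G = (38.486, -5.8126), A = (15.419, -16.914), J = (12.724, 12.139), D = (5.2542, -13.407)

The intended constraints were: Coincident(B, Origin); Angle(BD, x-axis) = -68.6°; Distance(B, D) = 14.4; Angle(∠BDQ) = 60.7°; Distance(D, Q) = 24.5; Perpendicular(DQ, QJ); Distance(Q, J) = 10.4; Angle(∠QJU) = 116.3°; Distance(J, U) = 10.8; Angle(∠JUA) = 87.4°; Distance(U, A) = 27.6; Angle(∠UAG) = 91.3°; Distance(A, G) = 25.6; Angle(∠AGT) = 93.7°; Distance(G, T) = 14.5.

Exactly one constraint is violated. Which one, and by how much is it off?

Distance(G, T) = 14.5 — off by 8.10.

B = (0.00, 0.00) ✓; BD at -68.60° ✓; |BD| = 14.40 ✓; ∠BDQ = 60.70° ✓; |DQ| = 24.50 ✓; ∠(DQ, QJ) = 90.00° ✓; |QJ| = 10.40 ✓; ∠QJU = 116.3° ✓; |JU| = 10.80 ✓; ∠JUA = 87.40° ✓; |UA| = 27.60 ✓; ∠UAG = 91.30° ✓; |AG| = 25.60 ✓; ∠AGT = 93.70° ✓; |GT| = 6.400 ✗.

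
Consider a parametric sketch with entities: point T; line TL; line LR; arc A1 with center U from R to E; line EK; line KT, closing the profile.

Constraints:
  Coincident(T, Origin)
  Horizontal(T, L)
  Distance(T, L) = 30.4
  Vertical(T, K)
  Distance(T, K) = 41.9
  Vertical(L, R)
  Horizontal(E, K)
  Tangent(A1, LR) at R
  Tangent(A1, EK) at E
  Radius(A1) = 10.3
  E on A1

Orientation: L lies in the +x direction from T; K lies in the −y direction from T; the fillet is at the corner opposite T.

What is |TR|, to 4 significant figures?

43.85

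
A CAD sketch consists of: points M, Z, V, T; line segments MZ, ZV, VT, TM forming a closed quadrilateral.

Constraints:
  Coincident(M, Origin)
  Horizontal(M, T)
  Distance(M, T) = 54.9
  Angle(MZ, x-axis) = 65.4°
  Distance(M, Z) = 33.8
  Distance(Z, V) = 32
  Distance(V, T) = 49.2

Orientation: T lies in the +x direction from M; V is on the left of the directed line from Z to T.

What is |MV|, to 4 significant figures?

62.90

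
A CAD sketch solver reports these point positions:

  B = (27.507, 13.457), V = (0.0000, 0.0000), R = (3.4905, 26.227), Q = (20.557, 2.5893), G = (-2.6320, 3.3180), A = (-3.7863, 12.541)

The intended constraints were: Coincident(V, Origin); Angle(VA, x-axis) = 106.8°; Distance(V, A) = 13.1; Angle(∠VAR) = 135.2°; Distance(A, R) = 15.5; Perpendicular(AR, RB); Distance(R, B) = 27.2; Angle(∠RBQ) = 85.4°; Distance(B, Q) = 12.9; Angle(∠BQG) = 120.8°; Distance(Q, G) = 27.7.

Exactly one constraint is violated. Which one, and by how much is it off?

Distance(Q, G) = 27.7 — off by 4.50.

V = (0.00, 0.00) ✓; VA at 106.8° ✓; |VA| = 13.10 ✓; ∠VAR = 135.2° ✓; |AR| = 15.50 ✓; ∠(AR, RB) = 90.00° ✓; |RB| = 27.20 ✓; ∠RBQ = 85.40° ✓; |BQ| = 12.90 ✓; ∠BQG = 120.8° ✓; |QG| = 23.20 ✗.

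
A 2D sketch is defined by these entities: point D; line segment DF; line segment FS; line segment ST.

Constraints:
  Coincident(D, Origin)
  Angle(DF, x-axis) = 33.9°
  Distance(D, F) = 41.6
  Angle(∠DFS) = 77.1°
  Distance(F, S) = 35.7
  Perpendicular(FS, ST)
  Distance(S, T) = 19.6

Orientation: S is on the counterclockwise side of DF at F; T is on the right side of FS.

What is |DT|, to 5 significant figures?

65.694

D is at the origin; DF runs at 33.9° with length 41.6, so F = 41.6·(cos 33.9°, sin 33.9°) = (34.529, 23.202). ∠DFS = 77.1°, so FS runs at 33.9° + (180° − 77.1°) = 136.80° from the x-axis; with |FS| = 35.7, S = F + 35.7·(cos 136.80°, sin 136.80°) = (8.5043, 47.641). FS is perpendicular to ST; with |ST| = 19.6 on the right of FS, T = S + 19.6·(0.68455, 0.72897) = (21.921, 61.928). Then |DT| = |T − D| = 65.694.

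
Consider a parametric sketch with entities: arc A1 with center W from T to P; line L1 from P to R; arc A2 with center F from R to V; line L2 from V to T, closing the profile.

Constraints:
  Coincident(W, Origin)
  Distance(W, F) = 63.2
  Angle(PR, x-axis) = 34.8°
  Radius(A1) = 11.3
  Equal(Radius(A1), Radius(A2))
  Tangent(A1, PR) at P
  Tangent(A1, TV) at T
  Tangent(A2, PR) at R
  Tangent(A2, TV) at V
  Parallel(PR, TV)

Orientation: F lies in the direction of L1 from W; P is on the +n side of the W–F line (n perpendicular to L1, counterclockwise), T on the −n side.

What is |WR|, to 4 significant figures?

64.20

The slot axis is L1's direction at 34.8°, so u = (cos 34.8°, sin 34.8°) = (0.8211, 0.5707) and n = (−sin 34.8°, cos 34.8°) = (-0.5707, 0.8211). W is at the origin and F lies 63.2 along u from W, so F = 63.2·u = (51.90, 36.07). Tangency of A1 to both parallel lines with radius 11.3 puts P and T at W ± 11.3·n: P = (-6.449, 9.279), T = (6.449, -9.279). Equal radii place R and V the same way about F: R = F + 11.3·n = (45.45, 45.35), V = F − 11.3·n = (58.35, 26.79). Then |WR| = |R − W| = 64.20.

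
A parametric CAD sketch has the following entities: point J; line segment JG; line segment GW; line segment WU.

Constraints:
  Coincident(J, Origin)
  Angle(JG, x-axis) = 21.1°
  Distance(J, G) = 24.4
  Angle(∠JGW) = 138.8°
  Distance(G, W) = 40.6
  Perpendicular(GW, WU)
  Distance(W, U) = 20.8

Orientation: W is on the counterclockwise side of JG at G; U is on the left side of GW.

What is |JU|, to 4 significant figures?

59.15

∠JGW = 138.8°, so GW runs at 21.1° + (180° − 138.8°) = 62.30° from the x-axis; with |GW| = 40.6, W = G + 40.6·(cos 62.30°, sin 62.30°) = (41.64, 44.73). GW is perpendicular to WU; with |WU| = 20.8 on the left of GW, U = W + 20.8·(-0.8854, 0.4648) = (23.22, 54.40). Then |JU| = |U − J| = 59.15.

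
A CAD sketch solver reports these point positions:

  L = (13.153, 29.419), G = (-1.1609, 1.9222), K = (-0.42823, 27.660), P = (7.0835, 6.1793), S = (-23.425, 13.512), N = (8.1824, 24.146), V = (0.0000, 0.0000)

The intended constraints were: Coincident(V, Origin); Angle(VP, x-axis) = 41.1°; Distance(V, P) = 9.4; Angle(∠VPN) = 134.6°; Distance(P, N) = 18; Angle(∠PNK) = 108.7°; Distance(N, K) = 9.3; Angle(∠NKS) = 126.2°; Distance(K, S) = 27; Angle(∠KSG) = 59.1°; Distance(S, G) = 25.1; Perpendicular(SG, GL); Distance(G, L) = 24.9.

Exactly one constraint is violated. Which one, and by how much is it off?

Distance(G, L) = 24.9 — off by 6.10.

V = (0.00, 0.00) ✓; VP at 41.10° ✓; |VP| = 9.400 ✓; ∠VPN = 134.6° ✓; |PN| = 18.00 ✓; ∠PNK = 108.7° ✓; |NK| = 9.300 ✓; ∠NKS = 126.2° ✓; |KS| = 27.00 ✓; ∠KSG = 59.10° ✓; |SG| = 25.10 ✓; ∠(SG, GL) = 90.00° ✓; |GL| = 31.00 ✗.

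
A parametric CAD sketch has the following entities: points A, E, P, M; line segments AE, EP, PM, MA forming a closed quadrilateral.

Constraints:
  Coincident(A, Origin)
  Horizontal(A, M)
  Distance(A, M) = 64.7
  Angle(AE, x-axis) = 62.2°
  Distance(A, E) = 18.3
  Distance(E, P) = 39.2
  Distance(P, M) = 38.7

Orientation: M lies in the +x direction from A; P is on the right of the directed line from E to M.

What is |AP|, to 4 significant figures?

34.19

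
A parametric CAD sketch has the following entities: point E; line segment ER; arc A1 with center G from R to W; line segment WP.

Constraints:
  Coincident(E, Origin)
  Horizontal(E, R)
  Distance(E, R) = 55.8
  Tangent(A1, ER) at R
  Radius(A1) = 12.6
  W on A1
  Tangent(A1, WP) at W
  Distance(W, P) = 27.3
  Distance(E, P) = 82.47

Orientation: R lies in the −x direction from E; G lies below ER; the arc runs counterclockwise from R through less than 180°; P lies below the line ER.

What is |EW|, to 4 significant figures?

68.83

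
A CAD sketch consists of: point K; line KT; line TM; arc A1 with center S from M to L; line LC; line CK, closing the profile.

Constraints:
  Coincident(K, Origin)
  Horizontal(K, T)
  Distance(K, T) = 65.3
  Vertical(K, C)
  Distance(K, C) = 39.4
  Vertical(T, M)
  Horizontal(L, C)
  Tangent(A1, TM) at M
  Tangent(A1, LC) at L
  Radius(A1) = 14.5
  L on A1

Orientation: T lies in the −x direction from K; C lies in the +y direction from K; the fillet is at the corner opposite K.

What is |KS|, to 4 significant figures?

56.57

K is at the origin; K and T share the same y with |KT| = 65.3 and T on the −x side, so T = (-65.30, 0.000). KC is vertical with |KC| = 39.4 and C on the +y side, so C = (0.000, 39.40). The virtual corner opposite K is at (-65.30, 39.40). The tangent condition forces SM to be normal to TM and tangency of A1 to LC means the radius SL is perpendicular to LC, with radius 14.5, so the center S sits 14.5 in from both sides at S = (-50.80, 24.90). Then |KS| = |S − K| = 56.57.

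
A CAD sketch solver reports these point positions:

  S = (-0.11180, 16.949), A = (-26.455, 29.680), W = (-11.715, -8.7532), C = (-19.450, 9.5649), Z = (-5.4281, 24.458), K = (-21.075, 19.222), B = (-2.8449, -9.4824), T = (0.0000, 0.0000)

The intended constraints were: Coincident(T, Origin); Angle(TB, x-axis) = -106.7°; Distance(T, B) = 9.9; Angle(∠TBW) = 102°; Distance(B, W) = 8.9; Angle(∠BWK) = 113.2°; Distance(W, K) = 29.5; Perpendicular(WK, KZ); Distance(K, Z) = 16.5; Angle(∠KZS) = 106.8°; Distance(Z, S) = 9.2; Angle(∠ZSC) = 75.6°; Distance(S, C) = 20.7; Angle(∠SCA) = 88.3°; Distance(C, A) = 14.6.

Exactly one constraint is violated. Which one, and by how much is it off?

Distance(C, A) = 14.6 — off by 6.70.

T = (0.00, 0.00) ✓; TB at -106.7° ✓; |TB| = 9.900 ✓; ∠TBW = 102.0° ✓; |BW| = 8.900 ✓; ∠BWK = 113.2° ✓; |WK| = 29.50 ✓; ∠(WK, KZ) = 90.00° ✓; |KZ| = 16.50 ✓; ∠KZS = 106.8° ✓; |ZS| = 9.200 ✓; ∠ZSC = 75.60° ✓; |SC| = 20.70 ✓; ∠SCA = 88.30° ✓; |CA| = 21.30 ✗.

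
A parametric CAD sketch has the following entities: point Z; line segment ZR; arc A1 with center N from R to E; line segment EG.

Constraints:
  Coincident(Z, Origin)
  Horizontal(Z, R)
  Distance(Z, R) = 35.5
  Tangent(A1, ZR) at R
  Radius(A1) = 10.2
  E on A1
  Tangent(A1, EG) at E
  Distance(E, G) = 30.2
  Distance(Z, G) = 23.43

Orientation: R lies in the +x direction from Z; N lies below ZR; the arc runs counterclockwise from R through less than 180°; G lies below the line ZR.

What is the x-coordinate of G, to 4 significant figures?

6.139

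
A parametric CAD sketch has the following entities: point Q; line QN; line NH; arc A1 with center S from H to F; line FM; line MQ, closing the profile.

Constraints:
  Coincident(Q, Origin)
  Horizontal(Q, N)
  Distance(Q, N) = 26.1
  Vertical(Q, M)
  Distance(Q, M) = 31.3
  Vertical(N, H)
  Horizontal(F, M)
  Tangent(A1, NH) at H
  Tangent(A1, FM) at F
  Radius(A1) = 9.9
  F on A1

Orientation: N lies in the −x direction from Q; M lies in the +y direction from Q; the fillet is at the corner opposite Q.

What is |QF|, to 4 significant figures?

35.24

Q is at the origin; QN is horizontal with |QN| = 26.1 and N on the −x side, so N = (-26.10, 0.000). Q and M share the same x with |QM| = 31.3 and M on the +y side, so M = (0.000, 31.30). The virtual corner opposite Q is at (-26.10, 31.30). The tangent condition forces SH to be normal to NH and the tangent condition forces SF to be normal to FM, with radius 9.9, so the center S sits 9.9 in from both sides at S = (-16.20, 21.40). That places the tangent points at H = (-26.10, 21.40) on NH and F = (-16.20, 31.30) on FM. Then |QF| = |F − Q| = 35.24.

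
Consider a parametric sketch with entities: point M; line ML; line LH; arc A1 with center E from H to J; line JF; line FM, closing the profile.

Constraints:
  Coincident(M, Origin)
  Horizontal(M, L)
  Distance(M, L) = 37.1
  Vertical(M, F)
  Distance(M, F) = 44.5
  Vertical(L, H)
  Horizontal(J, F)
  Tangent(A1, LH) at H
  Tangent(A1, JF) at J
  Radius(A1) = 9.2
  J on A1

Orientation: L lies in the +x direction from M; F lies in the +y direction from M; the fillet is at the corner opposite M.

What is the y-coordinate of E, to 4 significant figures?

35.30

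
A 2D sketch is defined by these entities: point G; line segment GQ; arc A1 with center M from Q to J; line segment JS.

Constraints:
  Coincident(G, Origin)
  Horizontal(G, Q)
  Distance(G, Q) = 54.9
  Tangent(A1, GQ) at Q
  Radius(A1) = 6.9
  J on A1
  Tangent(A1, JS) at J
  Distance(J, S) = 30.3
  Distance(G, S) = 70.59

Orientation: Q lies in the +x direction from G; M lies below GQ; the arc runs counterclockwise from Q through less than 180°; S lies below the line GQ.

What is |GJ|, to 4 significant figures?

49.41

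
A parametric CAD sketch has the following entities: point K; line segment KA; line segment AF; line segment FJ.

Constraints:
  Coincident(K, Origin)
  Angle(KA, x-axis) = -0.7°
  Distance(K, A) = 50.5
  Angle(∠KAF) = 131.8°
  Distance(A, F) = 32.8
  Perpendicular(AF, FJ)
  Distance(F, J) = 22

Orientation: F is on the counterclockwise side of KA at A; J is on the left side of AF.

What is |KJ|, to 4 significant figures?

68.28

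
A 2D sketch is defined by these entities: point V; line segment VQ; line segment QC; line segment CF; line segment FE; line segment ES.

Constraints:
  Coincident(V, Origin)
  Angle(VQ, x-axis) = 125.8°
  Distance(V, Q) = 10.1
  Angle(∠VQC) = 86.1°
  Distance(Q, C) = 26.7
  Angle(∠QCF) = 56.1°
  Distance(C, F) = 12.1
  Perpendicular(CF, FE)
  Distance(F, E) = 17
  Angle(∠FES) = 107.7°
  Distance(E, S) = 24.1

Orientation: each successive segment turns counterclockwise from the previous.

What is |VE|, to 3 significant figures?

10.8

∠QCF = 56.1° gives CF at -16.4° from the x-axis; with |CF| = 12.1, F = (-14.8, -12.3). CF ⟂ FE, so FE runs at 73.6°; with |FE| = 17.0, E = (-10.0, 4.03). Then |VE| = |E − V| = 10.8.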